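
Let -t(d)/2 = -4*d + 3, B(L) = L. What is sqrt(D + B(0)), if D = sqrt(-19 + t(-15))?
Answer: 145**(1/4)*sqrt(I) ≈ 2.4537 + 2.4537*I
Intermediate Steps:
t(d) = -6 + 8*d (t(d) = -2*(-4*d + 3) = -2*(3 - 4*d) = -6 + 8*d)
D = I*sqrt(145) (D = sqrt(-19 + (-6 + 8*(-15))) = sqrt(-19 + (-6 - 120)) = sqrt(-19 - 126) = sqrt(-145) = I*sqrt(145) ≈ 12.042*I)
sqrt(D + B(0)) = sqrt(I*sqrt(145) + 0) = sqrt(I*sqrt(145)) = 145**(1/4)*sqrt(I)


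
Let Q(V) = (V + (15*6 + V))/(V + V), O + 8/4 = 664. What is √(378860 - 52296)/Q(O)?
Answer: 1324*√81641/707 ≈ 535.08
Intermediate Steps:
O = 662 (O = -2 + 664 = 662)
Q(V) = (90 + 2*V)/(2*V) (Q(V) = (V + (90 + V))/((2*V)) = (90 + 2*V)*(1/(2*V)) = (90 + 2*V)/(2*V))
√(378860 - 52296)/Q(O) = √(378860 - 52296)/(((45 + 662)/662)) = √326564/(((1/662)*707)) = (2*√81641)/(707/662) = (2*√81641)*(662/707) = 1324*√81641/707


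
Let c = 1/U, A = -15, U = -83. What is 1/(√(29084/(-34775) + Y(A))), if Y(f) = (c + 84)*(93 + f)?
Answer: 5*√2182763074435034/18906074978 ≈ 0.012356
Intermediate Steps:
c = -1/83 (c = 1/(-83) = -1/83 ≈ -0.012048)
Y(f) = 648303/83 + 6971*f/83 (Y(f) = (-1/83 + 84)*(93 + f) = 6971*(93 + f)/83 = 648303/83 + 6971*f/83)
1/(√(29084/(-34775) + Y(A))) = 1/(√(29084/(-34775) + (648303/83 + (6971/83)*(-15)))) = 1/(√(29084*(-1/34775) + (648303/83 - 104565/83))) = 1/(√(-29084/34775 + 543738/83)) = 1/(√(18906074978/2886325)) = 1/(√2182763074435034/577265) = 5*√2182763074435034/18906074978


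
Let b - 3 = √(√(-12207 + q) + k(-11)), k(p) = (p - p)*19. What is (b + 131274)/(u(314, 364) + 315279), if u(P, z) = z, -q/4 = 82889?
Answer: 131277/315643 + 343763^(¼)*√I/315643 ≈ 0.41596 + 5.4244e-5*I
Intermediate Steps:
q = -331556 (q = -4*82889 = -331556)
k(p) = 0 (k(p) = 0*19 = 0)
b = 3 + 343763^(¼)*√I (b = 3 + √(√(-12207 - 331556) + 0) = 3 + √(√(-343763) + 0) = 3 + √(I*√343763 + 0) = 3 + √(I*√343763) = 3 + 343763^(¼)*√I ≈ 20.122 + 17.122*I)
(b + 131274)/(u(314, 364) + 315279) = ((3 + 343763^(¼)*√I) + 131274)/(364 + 315279) = (131277 + 343763^(¼)*√I)/315643 = (131277 + 343763^(¼)*√I)*(1/315643) = 131277/315643 + 343763^(¼)*√I/315643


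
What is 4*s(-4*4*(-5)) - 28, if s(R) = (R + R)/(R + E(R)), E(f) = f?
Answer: -24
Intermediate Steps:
s(R) = 1 (s(R) = (R + R)/(R + R) = (2*R)/((2*R)) = (2*R)*(1/(2*R)) = 1)
4*s(-4*4*(-5)) - 28 = 4*1 - 28 = 4 - 28 = -24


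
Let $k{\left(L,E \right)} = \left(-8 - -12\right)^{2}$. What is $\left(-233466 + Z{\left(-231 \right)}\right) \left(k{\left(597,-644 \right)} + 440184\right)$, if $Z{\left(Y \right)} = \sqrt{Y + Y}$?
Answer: $-102771733200 + 440200 i \sqrt{462} \approx -1.0277 \cdot 10^{11} + 9.4617 \cdot 10^{6} i$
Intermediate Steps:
$k{\left(L,E \right)} = 16$ ($k{\left(L,E \right)} = \left(-8 + 12\right)^{2} = 4^{2} = 16$)
$Z{\left(Y \right)} = \sqrt{2} \sqrt{Y}$ ($Z{\left(Y \right)} = \sqrt{2 Y} = \sqrt{2} \sqrt{Y}$)
$\left(-233466 + Z{\left(-231 \right)}\right) \left(k{\left(597,-644 \right)} + 440184\right) = \left(-233466 + \sqrt{2} \sqrt{-231}\right) \left(16 + 440184\right) = \left(-233466 + \sqrt{2} i \sqrt{231}\right) 440200 = \left(-233466 + i \sqrt{462}\right) 440200 = -102771733200 + 440200 i \sqrt{462}$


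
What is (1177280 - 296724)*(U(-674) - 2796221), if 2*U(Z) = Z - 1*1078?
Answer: -2463000545932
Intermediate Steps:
U(Z) = -539 + Z/2 (U(Z) = (Z - 1*1078)/2 = (Z - 1078)/2 = (-1078 + Z)/2 = -539 + Z/2)
(1177280 - 296724)*(U(-674) - 2796221) = (1177280 - 296724)*((-539 + (½)*(-674)) - 2796221) = 880556*((-539 - 337) - 2796221) = 880556*(-876 - 2796221) = 880556*(-2797097) = -2463000545932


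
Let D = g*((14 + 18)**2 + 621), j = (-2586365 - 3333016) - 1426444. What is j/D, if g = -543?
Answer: 1469165/178647 ≈ 8.2238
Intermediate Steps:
j = -7345825 (j = -5919381 - 1426444 = -7345825)
D = -893235 (D = -543*((14 + 18)**2 + 621) = -543*(32**2 + 621) = -543*(1024 + 621) = -543*1645 = -893235)
j/D = -7345825/(-893235) = -7345825*(-1/893235) = 1469165/178647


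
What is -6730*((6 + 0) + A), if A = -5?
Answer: -6730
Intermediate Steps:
-6730*((6 + 0) + A) = -6730*((6 + 0) - 5) = -6730*(6 - 5) = -6730*1 = -6730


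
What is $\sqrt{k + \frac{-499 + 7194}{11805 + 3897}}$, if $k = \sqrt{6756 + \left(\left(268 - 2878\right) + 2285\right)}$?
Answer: $\frac{\sqrt{105124890 + 246552804 \sqrt{6431}}}{15702} \approx 8.9789$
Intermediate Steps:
$k = \sqrt{6431}$ ($k = \sqrt{6756 + \left(-2610 + 2285\right)} = \sqrt{6756 - 325} = \sqrt{6431} \approx 80.193$)
$\sqrt{k + \frac{-499 + 7194}{11805 + 3897}} = \sqrt{\sqrt{6431} + \frac{-499 + 7194}{11805 + 3897}} = \sqrt{\sqrt{6431} + \frac{6695}{15702}} = \sqrt{\frac{6695}{15702} + \sqrt{6431}}$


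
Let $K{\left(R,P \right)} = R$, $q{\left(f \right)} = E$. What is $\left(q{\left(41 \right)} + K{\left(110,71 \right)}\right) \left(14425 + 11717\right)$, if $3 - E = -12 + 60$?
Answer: $1699230$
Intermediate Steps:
$E = -45$ ($E = 3 - \left(-12 + 60\right) = 3 - 48 = -45$)
$q{\left(f \right)} = -45$
$\left(q{\left(41 \right)} + K{\left(110,71 \right)}\right) \left(14425 + 11717\right) = \left(-45 + 110\right) \left(14425 + 11717\right) = 65 \cdot 26142 = 1699230$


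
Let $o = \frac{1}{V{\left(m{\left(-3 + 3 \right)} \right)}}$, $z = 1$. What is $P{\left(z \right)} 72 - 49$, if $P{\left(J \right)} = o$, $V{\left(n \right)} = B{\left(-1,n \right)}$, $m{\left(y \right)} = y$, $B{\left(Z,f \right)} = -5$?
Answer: $- \frac{317}{5} \approx -63.4$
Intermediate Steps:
$V{\left(n \right)} = -5$
$o = - \frac{1}{5}$ ($o = \frac{1}{-5} = - \frac{1}{5} \approx -0.2$)
$P{\left(J \right)} = - \frac{1}{5}$
$P{\left(z \right)} 72 - 49 = \left(- \frac{1}{5}\right) 72 - 49 = - \frac{72}{5} - 49 = - \frac{317}{5}$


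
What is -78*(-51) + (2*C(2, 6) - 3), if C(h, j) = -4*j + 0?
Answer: 3927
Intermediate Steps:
C(h, j) = -4*j
-78*(-51) + (2*C(2, 6) - 3) = -78*(-51) + (2*(-4*6) - 3) = 3978 + (2*(-24) - 3) = 3978 + (-48 - 3) = 3978 - 51 = 3927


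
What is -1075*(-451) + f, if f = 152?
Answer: 484977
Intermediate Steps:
-1075*(-451) + f = -1075*(-451) + 152 = 484825 + 152 = 484977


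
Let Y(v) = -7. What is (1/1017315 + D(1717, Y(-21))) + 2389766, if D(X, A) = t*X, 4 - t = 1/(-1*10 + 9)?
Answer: 2439878447566/1017315 ≈ 2.3984e+6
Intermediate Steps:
t = 5 (t = 4 - 1/(-1*10 + 9) = 4 - 1/(-10 + 9) = 4 - 1/(-1) = 4 - 1*(-1) = 4 + 1 = 5)
D(X, A) = 5*X
(1/1017315 + D(1717, Y(-21))) + 2389766 = (1/1017315 + 5*1717) + 2389766 = (1/1017315 + 8585) + 2389766 = 8733649276/1017315 + 2389766 = 2439878447566/1017315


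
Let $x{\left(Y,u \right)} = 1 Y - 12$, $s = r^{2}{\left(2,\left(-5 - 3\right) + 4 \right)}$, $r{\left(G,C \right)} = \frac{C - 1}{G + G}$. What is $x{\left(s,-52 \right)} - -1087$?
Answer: $\frac{17225}{16} \approx 1076.6$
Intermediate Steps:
$r{\left(G,C \right)} = \frac{-1 + C}{2 G}$
$s = \frac{25}{16}$ ($s = \left(\frac{-1 + \left(\left(-5 - 3\right) + 4\right)}{2 \cdot 2}\right)^{2} = \left(\frac{1}{2} \cdot \frac{1}{2} \left(-1 + \left(-8 + 4\right)\right)\right)^{2} = \left(\frac{1}{2} \cdot \frac{1}{2} \left(-1 - 4\right)\right)^{2} = \left(\frac{1}{2} \cdot \frac{1}{2} \left(-5\right)\right)^{2} = \left(- \frac{5}{4}\right)^{2} = \frac{25}{16} \approx 1.5625$)
$x{\left(Y,u \right)} = -12 + Y$ ($x{\left(Y,u \right)} = Y - 12 = -12 + Y$)
$x{\left(s,-52 \right)} - -1087 = \left(-12 + \frac{25}{16}\right) - -1087 = - \frac{167}{16} + \left(-230 + 1317\right) = - \frac{167}{16} + 1087 = \frac{17225}{16}$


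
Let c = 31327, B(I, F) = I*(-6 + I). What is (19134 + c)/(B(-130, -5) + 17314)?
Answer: 50461/34994 ≈ 1.4420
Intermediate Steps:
(19134 + c)/(B(-130, -5) + 17314) = (19134 + 31327)/(-130*(-6 - 130) + 17314) = 50461/(-130*(-136) + 17314) = 50461/(17680 + 17314) = 50461/34994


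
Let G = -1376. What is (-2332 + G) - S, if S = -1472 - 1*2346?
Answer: 110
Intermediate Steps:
S = -3818 (S = -1472 - 2346 = -3818)
(-2332 + G) - S = (-2332 - 1376) - 1*(-3818) = -3708 + 3818 = 110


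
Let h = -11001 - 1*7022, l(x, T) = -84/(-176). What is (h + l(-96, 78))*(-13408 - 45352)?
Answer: 11649037790/11 ≈ 1.0590e+9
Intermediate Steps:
l(x, T) = 21/44 (l(x, T) = -84*(-1/176) = 21/44)
h = -18023 (h = -11001 - 7022 = -18023)
(h + l(-96, 78))*(-13408 - 45352) = (-18023 + 21/44)*(-13408 - 45352) = -792991/44*(-58760) = 11649037790/11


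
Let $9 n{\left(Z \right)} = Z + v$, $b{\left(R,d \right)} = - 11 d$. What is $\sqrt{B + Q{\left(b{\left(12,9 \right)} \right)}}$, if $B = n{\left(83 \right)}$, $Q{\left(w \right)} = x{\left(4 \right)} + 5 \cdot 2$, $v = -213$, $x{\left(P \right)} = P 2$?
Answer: $\frac{4 \sqrt{2}}{3} \approx 1.8856$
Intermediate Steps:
$x{\left(P \right)} = 2 P$
$n{\left(Z \right)} = - \frac{71}{3} + \frac{Z}{9}$ ($n{\left(Z \right)} = \frac{Z - 213}{9} = \frac{-213 + Z}{9} = - \frac{71}{3} + \frac{Z}{9}$)
$Q{\left(w \right)} = 18$ ($Q{\left(w \right)} = 2 \cdot 4 + 5 \cdot 2 = 8 + 10 = 18$)
$B = - \frac{130}{9}$ ($B = - \frac{71}{3} + \frac{1}{9} \cdot 83 = - \frac{71}{3} + \frac{83}{9} = - \frac{130}{9} \approx -14.444$)
$\sqrt{B + Q{\left(b{\left(12,9 \right)} \right)}} = \sqrt{- \frac{130}{9} + 18} = \sqrt{\frac{32}{9}} = \frac{4 \sqrt{2}}{3}$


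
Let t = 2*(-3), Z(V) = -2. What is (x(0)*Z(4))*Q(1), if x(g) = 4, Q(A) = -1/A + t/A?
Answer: 56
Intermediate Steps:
t = -6
Q(A) = -7/A (Q(A) = -1/A - 6/A = -7/A)
(x(0)*Z(4))*Q(1) = (4*(-2))*(-7/1) = -(-56) = -8*(-7) = 56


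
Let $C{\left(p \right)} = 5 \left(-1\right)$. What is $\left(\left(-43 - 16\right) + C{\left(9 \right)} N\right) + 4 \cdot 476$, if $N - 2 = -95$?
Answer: $2310$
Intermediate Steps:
$N = -93$ ($N = 2 - 95 = -93$)
$C{\left(p \right)} = -5$
$\left(\left(-43 - 16\right) + C{\left(9 \right)} N\right) + 4 \cdot 476 = \left(\left(-43 - 16\right) - -465\right) + 4 \cdot 476 = \left(-59 + 465\right) + 1904 = 406 + 1904 = 2310$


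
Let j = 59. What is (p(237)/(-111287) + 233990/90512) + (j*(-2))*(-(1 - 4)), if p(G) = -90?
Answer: -1769863087483/5036404472 ≈ -351.41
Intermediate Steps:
(p(237)/(-111287) + 233990/90512) + (j*(-2))*(-(1 - 4)) = (-90/(-111287) + 233990/90512) + (59*(-2))*(-(1 - 4)) = (-90*(-1/111287) + 233990*(1/90512)) - (-118)*(-3) = (90/111287 + 116995/45256) - 118*3 = 13024095605/5036404472 - 354 = -1769863087483/5036404472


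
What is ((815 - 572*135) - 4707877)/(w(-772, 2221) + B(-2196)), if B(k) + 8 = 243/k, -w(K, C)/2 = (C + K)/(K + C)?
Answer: 1167364808/2467 ≈ 4.7319e+5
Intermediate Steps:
w(K, C) = -2 (w(K, C) = -2*(C + K)/(K + C) = -2*(C + K)/(C + K) = -2*1 = -2)
B(k) = -8 + 243/k
((815 - 572*135) - 4707877)/(w(-772, 2221) + B(-2196)) = ((815 - 572*135) - 4707877)/(-2 + (-8 + 243/(-2196))) = ((815 - 77220) - 4707877)/(-2 + (-8 + 243*(-1/2196))) = (-76405 - 4707877)/(-2 + (-8 - 27/244)) = -4784282/(-2 - 1979/244) = -4784282/(-2467/244) = -4784282*(-244/2467) = 1167364808/2467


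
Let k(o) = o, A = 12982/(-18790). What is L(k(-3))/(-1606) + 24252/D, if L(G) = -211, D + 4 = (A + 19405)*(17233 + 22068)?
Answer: 189014945203523/1438315369311128 ≈ 0.13141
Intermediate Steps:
A = -6491/9395 (A = 12982*(-1/18790) = -6491/9395 ≈ -0.69090)
D = 7164709187104/9395 (D = -4 + (-6491/9395 + 19405)*(17233 + 22068) = -4 + (182303484/9395)*39301 = -4 + 7164709224684/9395 = 7164709187104/9395 ≈ 7.6261e+8)
L(k(-3))/(-1606) + 24252/D = -211/(-1606) + 24252/(7164709187104/9395) = -211*(-1/1606) + 24252*(9395/7164709187104) = 211/1606 + 56961885/1791177296776 = 189014945203523/1438315369311128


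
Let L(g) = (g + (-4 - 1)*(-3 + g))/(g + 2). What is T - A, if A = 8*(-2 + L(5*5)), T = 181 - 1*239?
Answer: -454/27 ≈ -16.815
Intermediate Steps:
L(g) = (15 - 4*g)/(2 + g) (L(g) = (g - 5*(-3 + g))/(2 + g) = (g + (15 - 5*g))/(2 + g) = (15 - 4*g)/(2 + g))
T = -58 (T = 181 - 239 = -58)
A = -1112/27 (A = 8*(-2 + (15 - 20*5)/(2 + 5*5)) = 8*(-2 + (15 - 4*25)/(2 + 25)) = 8*(-2 + (15 - 100)/27) = 8*(-2 + (1/27)*(-85)) = 8*(-2 - 85/27) = 8*(-139/27) = -1112/27 ≈ -41.185)
T - A = -58 - 1*(-1112/27) = -58 + 1112/27 = -454/27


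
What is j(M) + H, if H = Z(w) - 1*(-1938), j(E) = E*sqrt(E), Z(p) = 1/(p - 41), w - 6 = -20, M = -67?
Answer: 106589/55 - 67*I*sqrt(67) ≈ 1938.0 - 548.42*I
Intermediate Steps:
w = -14 (w = 6 - 20 = -14)
Z(p) = 1/(-41 + p)
j(E) = E**(3/2)
H = 106589/55 (H = 1/(-41 - 14) - 1*(-1938) = 1/(-55) + 1938 = -1/55 + 1938 = 106589/55 ≈ 1938.0)
j(M) + H = (-67)**(3/2) + 106589/55 = -67*I*sqrt(67) + 106589/55 = 106589/55 - 67*I*sqrt(67)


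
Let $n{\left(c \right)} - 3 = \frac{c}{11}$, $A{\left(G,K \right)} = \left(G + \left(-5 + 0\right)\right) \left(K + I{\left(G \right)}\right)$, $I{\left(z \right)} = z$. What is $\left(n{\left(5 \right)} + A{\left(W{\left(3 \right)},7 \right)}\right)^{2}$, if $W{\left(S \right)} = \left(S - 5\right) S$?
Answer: $\frac{6889}{121} \approx 56.934$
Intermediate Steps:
$W{\left(S \right)} = S \left(-5 + S\right)$ ($W{\left(S \right)} = \left(-5 + S\right) S = S \left(-5 + S\right)$)
$A{\left(G,K \right)} = \left(-5 + G\right) \left(G + K\right)$ ($A{\left(G,K \right)} = \left(G + \left(-5 + 0\right)\right) \left(K + G\right) = \left(G - 5\right) \left(G + K\right) = \left(-5 + G\right) \left(G + K\right)$)
$n{\left(c \right)} = 3 + \frac{c}{11}$
$\left(n{\left(5 \right)} + A{\left(W{\left(3 \right)},7 \right)}\right)^{2} = \left(\left(3 + \frac{1}{11} \cdot 5\right) - \left(35 - 9 \left(-5 + 3\right)^{2} - 3 \left(-5 + 3\right) 7 + 5 \cdot 3 \left(-5 + 3\right)\right)\right)^{2} = \left(\left(3 + \frac{5}{11}\right) + \left(\left(3 \left(-2\right)\right)^{2} - 5 \cdot 3 \left(-2\right) - 35 + 3 \left(-2\right) 7\right)\right)^{2} = \left(\frac{38}{11} - \left(47 - 36\right)\right)^{2} = \left(\frac{38}{11} + \left(36 + 30 - 35 - 42\right)\right)^{2} = \left(\frac{38}{11} - 11\right)^{2} = \left(- \frac{83}{11}\right)^{2} = \frac{6889}{121}$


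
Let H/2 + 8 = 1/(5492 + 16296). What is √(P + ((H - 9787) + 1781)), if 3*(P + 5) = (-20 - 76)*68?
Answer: I*√1210884234014/10894 ≈ 101.01*I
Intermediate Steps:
P = -2181 (P = -5 + ((-20 - 76)*68)/3 = -5 + (-96*68)/3 = -5 + (⅓)*(-6528) = -5 - 2176 = -2181)
H = -174303/10894 (H = -16 + 2/(5492 + 16296) = -16 + 2/21788 = -16 + 2*(1/21788) = -16 + 1/10894 = -174303/10894 ≈ -16.000)
√(P + ((H - 9787) + 1781)) = √(-2181 + ((-174303/10894 - 9787) + 1781)) = √(-2181 + (-106793881/10894 + 1781)) = √(-2181 - 87391667/10894) = √(-111151481/10894) = I*√1210884234014/10894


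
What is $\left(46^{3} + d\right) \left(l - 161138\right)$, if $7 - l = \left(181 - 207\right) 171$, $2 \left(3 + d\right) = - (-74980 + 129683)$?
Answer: $- \frac{21930102655}{2} \approx -1.0965 \cdot 10^{10}$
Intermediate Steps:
$d = - \frac{54709}{2}$ ($d = -3 + \frac{\left(-1\right) \left(-74980 + 129683\right)}{2} = -3 + \frac{\left(-1\right) 54703}{2} = -3 + \frac{1}{2} \left(-54703\right) = -3 - \frac{54703}{2} = - \frac{54709}{2} \approx -27355.0$)
$l = 4453$ ($l = 7 - \left(181 - 207\right) 171 = 7 - \left(-26\right) 171 = 7 - -4446 = 7 + 4446 = 4453$)
$\left(46^{3} + d\right) \left(l - 161138\right) = \left(46^{3} - \frac{54709}{2}\right) \left(4453 - 161138\right) = \left(97336 - \frac{54709}{2}\right) \left(-156685\right) = \frac{139963}{2} \left(-156685\right) = - \frac{21930102655}{2}$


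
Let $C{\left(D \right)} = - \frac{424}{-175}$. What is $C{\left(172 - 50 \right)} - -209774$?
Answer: $\frac{36710874}{175} \approx 2.0978 \cdot 10^{5}$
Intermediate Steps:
$C{\left(D \right)} = \frac{424}{175}$ ($C{\left(D \right)} = \left(-424\right) \left(- \frac{1}{175}\right) = \frac{424}{175}$)
$C{\left(172 - 50 \right)} - -209774 = \frac{424}{175} - -209774 = \frac{424}{175} + 209774 = \frac{36710874}{175}$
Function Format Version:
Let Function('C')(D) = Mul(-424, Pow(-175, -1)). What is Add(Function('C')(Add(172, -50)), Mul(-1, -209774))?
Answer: Rational(36710874, 175) ≈ 2.0978e+5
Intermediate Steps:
Function('C')(D) = Rational(424, 175) (Function('C')(D) = Mul(-424, Rational(-1, 175)) = Rational(424, 175))
Add(Function('C')(Add(172, -50)), Mul(-1, -209774)) = Add(Rational(424, 175), Mul(-1, -209774)) = Add(Rational(424, 175), 209774) = Rational(36710874, 175)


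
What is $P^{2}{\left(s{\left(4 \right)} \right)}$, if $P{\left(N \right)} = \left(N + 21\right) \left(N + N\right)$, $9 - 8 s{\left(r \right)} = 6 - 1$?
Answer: $\frac{1849}{4} \approx 462.25$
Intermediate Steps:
$s{\left(r \right)} = \frac{1}{2}$ ($s{\left(r \right)} = \frac{9}{8} - \frac{6 - 1}{8} = \frac{9}{8} - \frac{5}{8} = \frac{1}{2}$)
$P{\left(N \right)} = 2 N \left(21 + N\right)$ ($P{\left(N \right)} = \left(21 + N\right) 2 N = 2 N \left(21 + N\right)$)
$P^{2}{\left(s{\left(4 \right)} \right)} = \left(2 \cdot \frac{1}{2} \left(21 + \frac{1}{2}\right)\right)^{2} = \left(2 \cdot \frac{1}{2} \cdot \frac{43}{2}\right)^{2} = \left(\frac{43}{2}\right)^{2} = \frac{1849}{4}$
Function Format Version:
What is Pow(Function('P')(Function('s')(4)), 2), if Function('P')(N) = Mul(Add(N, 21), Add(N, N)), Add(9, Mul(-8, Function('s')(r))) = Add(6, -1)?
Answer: Rational(1849, 4) ≈ 462.25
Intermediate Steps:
Function('s')(r) = Rational(1, 2) (Function('s')(r) = Add(Rational(9, 8), Mul(Rational(-1, 8), Add(6, -1))) = Add(Rational(9, 8), Mul(Rational(-1, 8), 5)) = Add(Rational(9, 8), Rational(-5, 8)) = Rational(1, 2))
Function('P')(N) = Mul(2, N, Add(21, N)) (Function('P')(N) = Mul(Add(21, N), Mul(2, N)) = Mul(2, N, Add(21, N)))
Pow(Function('P')(Function('s')(4)), 2) = Pow(Mul(2, Rational(1, 2), Add(21, Rational(1, 2))), 2) = Pow(Mul(2, Rational(1, 2), Rational(43, 2)), 2) = Pow(Rational(43, 2), 2) = Rational(1849, 4)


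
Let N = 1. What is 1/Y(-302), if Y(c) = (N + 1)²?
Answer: ¼ ≈ 0.25000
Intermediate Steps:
Y(c) = 4 (Y(c) = (1 + 1)² = 2² = 4)
1/Y(-302) = 1/4 = ¼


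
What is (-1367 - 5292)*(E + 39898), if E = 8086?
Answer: -319525456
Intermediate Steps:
(-1367 - 5292)*(E + 39898) = (-1367 - 5292)*(8086 + 39898) = -6659*47984 = -319525456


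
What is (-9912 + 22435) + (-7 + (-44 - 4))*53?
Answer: 9608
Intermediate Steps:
(-9912 + 22435) + (-7 + (-44 - 4))*53 = 12523 + (-7 - 48)*53 = 12523 - 55*53 = 12523 - 2915 = 9608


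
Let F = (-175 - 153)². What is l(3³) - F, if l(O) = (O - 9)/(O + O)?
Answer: -322751/3 ≈ -1.0758e+5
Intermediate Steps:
l(O) = (-9 + O)/(2*O) (l(O) = (-9 + O)/((2*O)) = (-9 + O)*(1/(2*O)) = (-9 + O)/(2*O))
F = 107584 (F = (-328)² = 107584)
l(3³) - F = (-9 + 3³)/(2*(3³)) - 1*107584 = (½)*(-9 + 27)/27 - 107584 = (½)*(1/27)*18 - 107584 = ⅓ - 107584 = -322751/3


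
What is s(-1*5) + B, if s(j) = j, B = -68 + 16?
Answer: -57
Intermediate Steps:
B = -52
s(-1*5) + B = -1*5 - 52 = -5 - 52 = -57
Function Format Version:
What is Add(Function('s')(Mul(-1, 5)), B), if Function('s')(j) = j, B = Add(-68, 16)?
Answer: -57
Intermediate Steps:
B = -52
Add(Function('s')(Mul(-1, 5)), B) = Add(Mul(-1, 5), -52) = Add(-5, -52) = -57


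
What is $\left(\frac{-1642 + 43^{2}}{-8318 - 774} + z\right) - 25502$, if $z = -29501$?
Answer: $- \frac{500087483}{9092} \approx -55003.0$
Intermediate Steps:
$\left(\frac{-1642 + 43^{2}}{-8318 - 774} + z\right) - 25502 = \left(\frac{-1642 + 43^{2}}{-8318 - 774} - 29501\right) - 25502 = \left(\frac{-1642 + 1849}{-9092} - 29501\right) - 25502 = \left(207 \left(- \frac{1}{9092}\right) - 29501\right) - 25502 = \left(- \frac{207}{9092} - 29501\right) - 25502 = - \frac{268223299}{9092} - 25502 = - \frac{500087483}{9092}$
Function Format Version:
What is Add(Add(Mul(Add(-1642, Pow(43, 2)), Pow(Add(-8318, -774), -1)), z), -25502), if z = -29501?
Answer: Rational(-500087483, 9092) ≈ -55003.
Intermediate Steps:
Add(Add(Mul(Add(-1642, Pow(43, 2)), Pow(Add(-8318, -774), -1)), z), -25502) = Add(Add(Mul(Add(-1642, Pow(43, 2)), Pow(Add(-8318, -774), -1)), -29501), -25502) = Add(Add(Mul(Add(-1642, 1849), Pow(-9092, -1)), -29501), -25502) = Add(Add(Mul(207, Rational(-1, 9092)), -29501), -25502) = Add(Add(Rational(-207, 9092), -29501), -25502) = Add(Rational(-268223299, 9092), -25502) = Rational(-500087483, 9092)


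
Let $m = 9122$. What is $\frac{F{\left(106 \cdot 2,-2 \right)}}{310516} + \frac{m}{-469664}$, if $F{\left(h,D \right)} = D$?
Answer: $- \frac{354183285}{18229773328} \approx -0.019429$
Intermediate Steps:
$\frac{F{\left(106 \cdot 2,-2 \right)}}{310516} + \frac{m}{-469664} = - \frac{2}{310516} + \frac{9122}{-469664} = \left(-2\right) \frac{1}{310516} + 9122 \left(- \frac{1}{469664}\right) = - \frac{1}{155258} - \frac{4561}{234832} = - \frac{354183285}{18229773328}$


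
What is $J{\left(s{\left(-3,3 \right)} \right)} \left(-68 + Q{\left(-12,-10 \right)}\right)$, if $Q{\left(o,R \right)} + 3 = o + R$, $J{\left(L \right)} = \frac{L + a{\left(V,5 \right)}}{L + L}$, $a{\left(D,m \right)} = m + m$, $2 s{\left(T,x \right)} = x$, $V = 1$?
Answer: $- \frac{713}{2} \approx -356.5$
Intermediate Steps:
$s{\left(T,x \right)} = \frac{x}{2}$
$a{\left(D,m \right)} = 2 m$
$J{\left(L \right)} = \frac{10 + L}{2 L}$ ($J{\left(L \right)} = \frac{L + 2 \cdot 5}{L + L} = \frac{L + 10}{2 L} = \left(10 + L\right) \frac{1}{2 L} = \frac{10 + L}{2 L}$)
$Q{\left(o,R \right)} = -3 + R + o$ ($Q{\left(o,R \right)} = -3 + \left(o + R\right) = -3 + \left(R + o\right) = -3 + R + o$)
$J{\left(s{\left(-3,3 \right)} \right)} \left(-68 + Q{\left(-12,-10 \right)}\right) = \frac{10 + \frac{1}{2} \cdot 3}{2 \cdot \frac{1}{2} \cdot 3} \left(-68 - 25\right) = \frac{10 + \frac{3}{2}}{2 \cdot \frac{3}{2}} \left(-68 - 25\right) = \frac{1}{2} \cdot \frac{2}{3} \cdot \frac{23}{2} \left(-93\right) = \frac{23}{6} \left(-93\right) = - \frac{713}{2}$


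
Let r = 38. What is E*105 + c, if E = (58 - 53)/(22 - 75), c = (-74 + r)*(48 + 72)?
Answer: -229485/53 ≈ -4329.9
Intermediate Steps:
c = -4320 (c = (-74 + 38)*(48 + 72) = -36*120 = -4320)
E = -5/53 (E = 5/(-53) = 5*(-1/53) = -5/53 ≈ -0.094340)
E*105 + c = -5/53*105 - 4320 = -525/53 - 4320 = -229485/53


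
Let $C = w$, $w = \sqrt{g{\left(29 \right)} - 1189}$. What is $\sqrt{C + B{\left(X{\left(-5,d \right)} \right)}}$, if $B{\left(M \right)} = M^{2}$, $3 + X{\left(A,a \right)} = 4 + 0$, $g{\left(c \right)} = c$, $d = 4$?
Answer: $\sqrt{1 + 2 i \sqrt{290}} \approx 4.1877 + 4.0665 i$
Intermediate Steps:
$X{\left(A,a \right)} = 1$ ($X{\left(A,a \right)} = -3 + \left(4 + 0\right) = -3 + 4 = 1$)
$w = 2 i \sqrt{290}$ ($w = \sqrt{29 - 1189} = \sqrt{-1160} = 2 i \sqrt{290} \approx 34.059 i$)
$C = 2 i \sqrt{290} \approx 34.059 i$
$\sqrt{C + B{\left(X{\left(-5,d \right)} \right)}} = \sqrt{2 i \sqrt{290} + 1^{2}} = \sqrt{2 i \sqrt{290} + 1} = \sqrt{1 + 2 i \sqrt{290}}$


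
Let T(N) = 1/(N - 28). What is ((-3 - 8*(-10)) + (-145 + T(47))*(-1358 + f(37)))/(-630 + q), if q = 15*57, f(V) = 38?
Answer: 3636743/4275 ≈ 850.70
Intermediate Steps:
T(N) = 1/(-28 + N)
q = 855
((-3 - 8*(-10)) + (-145 + T(47))*(-1358 + f(37)))/(-630 + q) = ((-3 - 8*(-10)) + (-145 + 1/(-28 + 47))*(-1358 + 38))/(-630 + 855) = ((-3 + 80) + (-145 + 1/19)*(-1320))/225 = (77 + (-145 + 1/19)*(-1320))*(1/225) = (77 - 2754/19*(-1320))*(1/225) = (77 + 3635280/19)*(1/225) = (3636743/19)*(1/225) = 3636743/4275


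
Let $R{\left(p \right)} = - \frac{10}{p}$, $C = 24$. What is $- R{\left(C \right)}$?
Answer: $\frac{5}{12} \approx 0.41667$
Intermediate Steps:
$- R{\left(C \right)} = - \frac{-10}{24} = \left(-1\right) \left(- \frac{5}{12}\right) = \frac{5}{12}$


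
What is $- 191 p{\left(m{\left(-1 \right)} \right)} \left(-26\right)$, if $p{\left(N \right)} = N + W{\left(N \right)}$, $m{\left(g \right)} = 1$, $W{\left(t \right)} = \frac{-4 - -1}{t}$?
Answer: $-9932$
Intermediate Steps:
$W{\left(t \right)} = - \frac{3}{t}$ ($W{\left(t \right)} = \frac{-4 + 1}{t} = - \frac{3}{t}$)
$p{\left(N \right)} = N - \frac{3}{N}$
$- 191 p{\left(m{\left(-1 \right)} \right)} \left(-26\right) = - 191 \left(1 - \frac{3}{1}\right) \left(-26\right) = - 191 \left(1 - 3\right) \left(-26\right) = - 191 \left(\left(-2\right) \left(-26\right)\right) = \left(-191\right) 52 = -9932$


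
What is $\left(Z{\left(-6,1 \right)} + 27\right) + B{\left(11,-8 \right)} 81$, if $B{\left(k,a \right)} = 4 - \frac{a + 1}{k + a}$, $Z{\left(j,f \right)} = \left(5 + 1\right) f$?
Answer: $546$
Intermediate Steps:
$Z{\left(j,f \right)} = 6 f$
$B{\left(k,a \right)} = 4 - \frac{1 + a}{a + k}$
$\left(Z{\left(-6,1 \right)} + 27\right) + B{\left(11,-8 \right)} 81 = \left(6 \cdot 1 + 27\right) + \frac{-1 + 3 \left(-8\right) + 4 \cdot 11}{-8 + 11} \cdot 81 = \left(6 + 27\right) + \frac{-1 - 24 + 44}{3} \cdot 81 = 33 + \frac{1}{3} \cdot 19 \cdot 81 = 33 + \frac{19}{3} \cdot 81 = 33 + 513 = 546$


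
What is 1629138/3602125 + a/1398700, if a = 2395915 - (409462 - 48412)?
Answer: 384340536349/201531689500 ≈ 1.9071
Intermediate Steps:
a = 2034865 (a = 2395915 - 1*361050 = 2395915 - 361050 = 2034865)
1629138/3602125 + a/1398700 = 1629138/3602125 + 2034865/1398700 = 1629138*(1/3602125) + 2034865*(1/1398700) = 1629138/3602125 + 406973/279740 = 384340536349/201531689500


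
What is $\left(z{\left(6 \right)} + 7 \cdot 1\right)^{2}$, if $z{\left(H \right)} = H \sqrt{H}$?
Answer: $265 + 84 \sqrt{6} \approx 470.76$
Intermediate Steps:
$z{\left(H \right)} = H^{\frac{3}{2}}$
$\left(z{\left(6 \right)} + 7 \cdot 1\right)^{2} = \left(6^{\frac{3}{2}} + 7 \cdot 1\right)^{2} = \left(6 \sqrt{6} + 7\right)^{2} = \left(7 + 6 \sqrt{6}\right)^{2}$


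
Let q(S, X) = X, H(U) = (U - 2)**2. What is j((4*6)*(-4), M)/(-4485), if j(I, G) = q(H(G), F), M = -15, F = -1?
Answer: 1/4485 ≈ 0.00022297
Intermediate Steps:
H(U) = (-2 + U)**2
j(I, G) = -1
j((4*6)*(-4), M)/(-4485) = -1/(-4485) = -1*(-1/4485) = 1/4485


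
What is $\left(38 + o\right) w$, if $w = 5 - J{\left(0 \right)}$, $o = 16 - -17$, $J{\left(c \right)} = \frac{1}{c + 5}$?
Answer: $\frac{1704}{5} \approx 340.8$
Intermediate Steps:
$J{\left(c \right)} = \frac{1}{5 + c}$
$o = 33$ ($o = 16 + 17 = 33$)
$w = \frac{24}{5}$ ($w = 5 - \frac{1}{5 + 0} = 5 - \frac{1}{5} = \frac{24}{5} \approx 4.8$)
$\left(38 + o\right) w = \left(38 + 33\right) \frac{24}{5} = 71 \cdot \frac{24}{5} = \frac{1704}{5}$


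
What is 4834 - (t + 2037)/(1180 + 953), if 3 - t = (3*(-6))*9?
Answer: 3436240/711 ≈ 4833.0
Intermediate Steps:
t = 165 (t = 3 - 3*(-6)*9 = 3 - (-18)*9 = 3 - 1*(-162) = 3 + 162 = 165)
4834 - (t + 2037)/(1180 + 953) = 4834 - (165 + 2037)/(1180 + 953) = 4834 - 2202/2133 = 4834 - 1*734/711 = 4834 - 734/711 = 3436240/711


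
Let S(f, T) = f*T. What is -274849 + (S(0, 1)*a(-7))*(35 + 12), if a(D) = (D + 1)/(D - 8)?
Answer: -274849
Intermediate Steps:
a(D) = (1 + D)/(-8 + D)
S(f, T) = T*f
-274849 + (S(0, 1)*a(-7))*(35 + 12) = -274849 + ((1*0)*((1 - 7)/(-8 - 7)))*(35 + 12) = -274849 + (0*(-6/(-15)))*47 = -274849 + (0*(-1/15*(-6)))*47 = -274849 + (0*(⅖))*47 = -274849 + 0*47 = -274849 + 0 = -274849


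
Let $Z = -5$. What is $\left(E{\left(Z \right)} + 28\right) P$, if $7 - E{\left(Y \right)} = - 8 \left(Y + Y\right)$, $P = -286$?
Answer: $12870$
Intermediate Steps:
$E{\left(Y \right)} = 7 + 16 Y$ ($E{\left(Y \right)} = 7 - - 8 \left(Y + Y\right) = 7 - - 8 \cdot 2 Y = 7 - - 16 Y = 7 + 16 Y$)
$\left(E{\left(Z \right)} + 28\right) P = \left(\left(7 + 16 \left(-5\right)\right) + 28\right) \left(-286\right) = \left(\left(7 - 80\right) + 28\right) \left(-286\right) = \left(-73 + 28\right) \left(-286\right) = \left(-45\right) \left(-286\right) = 12870$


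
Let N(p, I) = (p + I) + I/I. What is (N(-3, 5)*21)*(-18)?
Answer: -1134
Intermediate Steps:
N(p, I) = 1 + I + p (N(p, I) = (I + p) + 1 = 1 + I + p)
(N(-3, 5)*21)*(-18) = ((1 + 5 - 3)*21)*(-18) = (3*21)*(-18) = 63*(-18) = -1134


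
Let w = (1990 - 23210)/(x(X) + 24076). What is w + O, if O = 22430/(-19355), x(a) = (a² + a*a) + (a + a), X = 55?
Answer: -54445329/29260889 ≈ -1.8607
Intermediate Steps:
x(a) = 2*a + 2*a² (x(a) = (a² + a²) + 2*a = 2*a² + 2*a = 2*a + 2*a²)
w = -5305/7559 (w = (1990 - 23210)/(2*55*(1 + 55) + 24076) = -21220/(2*55*56 + 24076) = -21220/(6160 + 24076) = -21220/30236 = -21220*1/30236 = -5305/7559 ≈ -0.70181)
O = -4486/3871 (O = 22430*(-1/19355) = -4486/3871 ≈ -1.1589)
w + O = -5305/7559 - 4486/3871 = -54445329/29260889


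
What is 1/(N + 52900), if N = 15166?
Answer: 1/68066 ≈ 1.4692e-5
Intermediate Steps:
1/(N + 52900) = 1/(15166 + 52900) = 1/68066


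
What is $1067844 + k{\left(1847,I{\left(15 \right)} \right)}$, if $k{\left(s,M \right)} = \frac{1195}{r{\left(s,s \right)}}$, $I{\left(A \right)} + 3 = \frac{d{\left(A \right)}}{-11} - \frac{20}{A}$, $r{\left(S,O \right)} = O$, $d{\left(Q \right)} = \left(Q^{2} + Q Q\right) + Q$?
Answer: $\frac{1972309063}{1847} \approx 1.0678 \cdot 10^{6}$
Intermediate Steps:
$d{\left(Q \right)} = Q + 2 Q^{2}$ ($d{\left(Q \right)} = \left(Q^{2} + Q^{2}\right) + Q = 2 Q^{2} + Q = Q + 2 Q^{2}$)
$I{\left(A \right)} = -3 - \frac{20}{A} - \frac{A \left(1 + 2 A\right)}{11}$ ($I{\left(A \right)} = -3 + \left(\frac{A \left(1 + 2 A\right)}{-11} - \frac{20}{A}\right) = -3 + \left(A \left(1 + 2 A\right) \left(- \frac{1}{11}\right) - \frac{20}{A}\right) = -3 - \left(\frac{20}{A} + \frac{A \left(1 + 2 A\right)}{11}\right) = -3 - \frac{20}{A} - \frac{A \left(1 + 2 A\right)}{11}$)
$k{\left(s,M \right)} = \frac{1195}{s}$
$1067844 + k{\left(1847,I{\left(15 \right)} \right)} = 1067844 + \frac{1195}{1847} = \frac{1972309063}{1847}$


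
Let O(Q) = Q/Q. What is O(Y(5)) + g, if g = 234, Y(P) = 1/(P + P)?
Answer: 235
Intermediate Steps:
Y(P) = 1/(2*P)
O(Q) = 1
O(Y(5)) + g = 1 + 234 = 235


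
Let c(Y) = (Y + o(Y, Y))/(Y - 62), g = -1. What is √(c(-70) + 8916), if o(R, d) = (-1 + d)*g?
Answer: √38838063/66 ≈ 94.425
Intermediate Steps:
o(R, d) = 1 - d (o(R, d) = (-1 + d)*(-1) = 1 - d)
c(Y) = 1/(-62 + Y) (c(Y) = (Y + (1 - Y))/(Y - 62) = 1/(-62 + Y))
√(c(-70) + 8916) = √(1/(-62 - 70) + 8916) = √(1/(-132) + 8916) = √(-1/132 + 8916) = √(1176911/132) = √38838063/66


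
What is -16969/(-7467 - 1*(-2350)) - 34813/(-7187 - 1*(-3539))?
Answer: 240041033/18666816 ≈ 12.859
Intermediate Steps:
-16969/(-7467 - 1*(-2350)) - 34813/(-7187 - 1*(-3539)) = -16969/(-7467 + 2350) - 34813/(-7187 + 3539) = -16969/(-5117) - 34813/(-3648) = -16969*(-1/5117) - 34813*(-1/3648) = 16969/5117 + 34813/3648 = 240041033/18666816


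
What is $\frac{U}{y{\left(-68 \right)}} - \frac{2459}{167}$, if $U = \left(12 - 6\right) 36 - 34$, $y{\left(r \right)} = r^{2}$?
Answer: $- \frac{5670011}{386104} \approx -14.685$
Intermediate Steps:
$U = 182$ ($U = 6 \cdot 36 - 34 = 216 - 34 = 182$)
$\frac{U}{y{\left(-68 \right)}} - \frac{2459}{167} = \frac{182}{\left(-68\right)^{2}} - \frac{2459}{167} = \frac{182}{4624} - \frac{2459}{167} = 182 \cdot \frac{1}{4624} - \frac{2459}{167} = \frac{91}{2312} - \frac{2459}{167} = - \frac{5670011}{386104}$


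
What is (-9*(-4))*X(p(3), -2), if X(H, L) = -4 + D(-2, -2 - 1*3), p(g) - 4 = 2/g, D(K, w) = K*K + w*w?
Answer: 900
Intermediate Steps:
D(K, w) = K**2 + w**2
p(g) = 4 + 2/g
X(H, L) = 25 (X(H, L) = -4 + ((-2)**2 + (-2 - 1*3)**2) = -4 + (4 + (-2 - 3)**2) = -4 + (4 + (-5)**2) = -4 + (4 + 25) = -4 + 29 = 25)
(-9*(-4))*X(p(3), -2) = -9*(-4)*25 = 36*25 = 900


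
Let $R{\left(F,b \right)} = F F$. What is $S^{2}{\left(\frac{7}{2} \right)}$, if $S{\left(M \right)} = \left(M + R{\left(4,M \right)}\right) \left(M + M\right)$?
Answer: $\frac{74529}{4} \approx 18632.0$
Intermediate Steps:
$R{\left(F,b \right)} = F^{2}$
$S{\left(M \right)} = 2 M \left(16 + M\right)$ ($S{\left(M \right)} = \left(M + 4^{2}\right) \left(M + M\right) = \left(M + 16\right) 2 M = \left(16 + M\right) 2 M = 2 M \left(16 + M\right)$)
$S^{2}{\left(\frac{7}{2} \right)} = \left(2 \cdot \frac{7}{2} \left(16 + \frac{7}{2}\right)\right)^{2} = \left(2 \cdot \frac{7}{2} \cdot \frac{39}{2}\right)^{2} = \left(\frac{273}{2}\right)^{2} = \frac{74529}{4}$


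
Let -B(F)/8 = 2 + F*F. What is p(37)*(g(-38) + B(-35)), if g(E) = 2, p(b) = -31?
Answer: 304234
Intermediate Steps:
B(F) = -16 - 8*F² (B(F) = -8*(2 + F*F) = -8*(2 + F²) = -16 - 8*F²)
p(37)*(g(-38) + B(-35)) = -31*(2 + (-16 - 8*(-35)²)) = -31*(2 + (-16 - 8*1225)) = -31*(2 + (-16 - 9800)) = -31*(2 - 9816) = -31*(-9814) = 304234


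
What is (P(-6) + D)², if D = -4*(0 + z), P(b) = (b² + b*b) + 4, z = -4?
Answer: 8464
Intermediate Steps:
P(b) = 4 + 2*b² (P(b) = (b² + b²) + 4 = 2*b² + 4 = 4 + 2*b²)
D = 16 (D = -4*(0 - 4) = -4*(-4) = 16)
(P(-6) + D)² = ((4 + 2*(-6)²) + 16)² = ((4 + 2*36) + 16)² = ((4 + 72) + 16)² = (76 + 16)² = 92² = 8464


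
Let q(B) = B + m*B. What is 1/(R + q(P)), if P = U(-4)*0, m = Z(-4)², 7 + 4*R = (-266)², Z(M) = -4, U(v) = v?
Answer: 4/70749 ≈ 5.6538e-5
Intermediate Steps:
R = 70749/4 (R = -7/4 + (¼)*(-266)² = -7/4 + (¼)*70756 = -7/4 + 17689 = 70749/4 ≈ 17687.)
m = 16 (m = (-4)² = 16)
P = 0 (P = -4*0 = 0)
q(B) = 17*B (q(B) = B + 16*B = 17*B)
1/(R + q(P)) = 1/(70749/4 + 17*0) = 1/(70749/4 + 0) = 1/(70749/4) = 4/70749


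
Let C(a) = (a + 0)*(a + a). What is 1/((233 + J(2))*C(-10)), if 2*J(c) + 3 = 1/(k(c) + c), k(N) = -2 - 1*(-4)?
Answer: 1/46325 ≈ 2.1587e-5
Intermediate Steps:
k(N) = 2 (k(N) = -2 + 4 = 2)
C(a) = 2*a² (C(a) = a*(2*a) = 2*a²)
J(c) = -3/2 + 1/(2*(2 + c))
1/((233 + J(2))*C(-10)) = 1/((233 + (-5 - 3*2)/(2*(2 + 2)))*(2*(-10)²)) = 1/((233 + (½)*(-5 - 6)/4)*(2*100)) = 1/((233 + (½)*(¼)*(-11))*200) = 1/((233 - 11/8)*200) = 1/((1853/8)*200) = 1/46325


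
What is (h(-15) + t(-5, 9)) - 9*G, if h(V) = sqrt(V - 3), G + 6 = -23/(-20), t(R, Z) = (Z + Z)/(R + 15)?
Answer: 909/20 + 3*I*sqrt(2) ≈ 45.45 + 4.2426*I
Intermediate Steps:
t(R, Z) = 2*Z/(15 + R) (t(R, Z) = (2*Z)/(15 + R) = 2*Z/(15 + R))
G = -97/20 (G = -6 - 23/(-20) = -6 - 23*(-1/20) = -6 + 23/20 = -97/20 ≈ -4.8500)
h(V) = sqrt(-3 + V)
(h(-15) + t(-5, 9)) - 9*G = (sqrt(-3 - 15) + 2*9/(15 - 5)) - 9*(-97/20) = (sqrt(-18) + 2*9/10) + 873/20 = (3*I*sqrt(2) + 2*9*(1/10)) + 873/20 = (3*I*sqrt(2) + 9/5) + 873/20 = (9/5 + 3*I*sqrt(2)) + 873/20 = 909/20 + 3*I*sqrt(2)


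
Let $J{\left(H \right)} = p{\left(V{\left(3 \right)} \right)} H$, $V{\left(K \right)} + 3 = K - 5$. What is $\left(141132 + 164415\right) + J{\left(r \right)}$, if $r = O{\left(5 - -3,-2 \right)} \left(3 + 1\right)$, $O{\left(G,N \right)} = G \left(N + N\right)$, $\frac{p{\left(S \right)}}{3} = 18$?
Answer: $298635$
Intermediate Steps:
$V{\left(K \right)} = -8 + K$ ($V{\left(K \right)} = -3 + \left(K - 5\right) = -3 + \left(-5 + K\right) = -8 + K$)
$p{\left(S \right)} = 54$ ($p{\left(S \right)} = 3 \cdot 18 = 54$)
$O{\left(G,N \right)} = 2 G N$ ($O{\left(G,N \right)} = G 2 N = 2 G N$)
$r = -128$ ($r = 2 \left(5 - -3\right) \left(-2\right) \left(3 + 1\right) = 2 \left(5 + 3\right) \left(-2\right) 4 = 2 \cdot 8 \left(-2\right) 4 = \left(-32\right) 4 = -128$)
$J{\left(H \right)} = 54 H$
$\left(141132 + 164415\right) + J{\left(r \right)} = \left(141132 + 164415\right) + 54 \left(-128\right) = 305547 - 6912 = 298635$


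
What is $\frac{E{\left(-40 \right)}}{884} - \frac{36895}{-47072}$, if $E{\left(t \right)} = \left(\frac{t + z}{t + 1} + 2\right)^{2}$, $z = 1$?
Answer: $\frac{8259707}{10402912} \approx 0.79398$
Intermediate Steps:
$E{\left(t \right)} = 9$ ($E{\left(t \right)} = \left(\frac{t + 1}{t + 1} + 2\right)^{2} = \left(\frac{1 + t}{1 + t} + 2\right)^{2} = \left(1 + 2\right)^{2} = 3^{2} = 9$)
$\frac{E{\left(-40 \right)}}{884} - \frac{36895}{-47072} = \frac{9}{884} - \frac{36895}{-47072} = 9 \cdot \frac{1}{884} - - \frac{36895}{47072} = \frac{9}{884} + \frac{36895}{47072} = \frac{8259707}{10402912}$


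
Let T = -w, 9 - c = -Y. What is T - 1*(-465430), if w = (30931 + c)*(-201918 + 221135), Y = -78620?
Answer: 916731990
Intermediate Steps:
c = -78611 (c = 9 - (-1)*(-78620) = 9 - 1*78620 = 9 - 78620 = -78611)
w = -916266560 (w = (30931 - 78611)*(-201918 + 221135) = -47680*19217 = -916266560)
T = 916266560 (T = -1*(-916266560) = 916266560)
T - 1*(-465430) = 916266560 - 1*(-465430) = 916266560 + 465430 = 916731990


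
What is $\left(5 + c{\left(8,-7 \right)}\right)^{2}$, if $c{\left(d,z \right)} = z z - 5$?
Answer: $2401$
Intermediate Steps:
$c{\left(d,z \right)} = -5 + z^{2}$ ($c{\left(d,z \right)} = z^{2} - 5 = -5 + z^{2}$)
$\left(5 + c{\left(8,-7 \right)}\right)^{2} = \left(5 - \left(5 - \left(-7\right)^{2}\right)\right)^{2} = \left(5 + \left(-5 + 49\right)\right)^{2} = \left(5 + 44\right)^{2} = 49^{2} = 2401$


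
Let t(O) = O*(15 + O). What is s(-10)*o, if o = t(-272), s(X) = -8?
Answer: -559232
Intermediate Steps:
o = 69904 (o = -272*(15 - 272) = -272*(-257) = 69904)
s(-10)*o = -8*69904 = -559232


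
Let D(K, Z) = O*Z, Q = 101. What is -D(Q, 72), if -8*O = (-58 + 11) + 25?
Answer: -198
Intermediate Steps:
O = 11/4 (O = -((-58 + 11) + 25)/8 = -(-47 + 25)/8 = -⅛*(-22) = 11/4 ≈ 2.7500)
D(K, Z) = 11*Z/4
-D(Q, 72) = -11*72/4 = -1*198 = -198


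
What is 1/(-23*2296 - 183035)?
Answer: -1/235843 ≈ -4.2401e-6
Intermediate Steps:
1/(-23*2296 - 183035) = 1/(-52808 - 183035) = 1/(-235843) = -1/235843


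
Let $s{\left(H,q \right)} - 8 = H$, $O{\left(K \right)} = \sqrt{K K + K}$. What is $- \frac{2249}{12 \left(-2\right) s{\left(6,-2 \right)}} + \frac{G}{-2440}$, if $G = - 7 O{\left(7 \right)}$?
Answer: $\frac{2249}{336} + \frac{7 \sqrt{14}}{1220} \approx 6.7149$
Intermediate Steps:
$O{\left(K \right)} = \sqrt{K + K^{2}}$ ($O{\left(K \right)} = \sqrt{K^{2} + K} = \sqrt{K + K^{2}}$)
$s{\left(H,q \right)} = 8 + H$
$G = - 14 \sqrt{14}$ ($G = - 7 \sqrt{7 \left(1 + 7\right)} = - 7 \sqrt{7 \cdot 8} = - 7 \sqrt{56} = - 7 \cdot 2 \sqrt{14} = - 14 \sqrt{14} \approx -52.383$)
$- \frac{2249}{12 \left(-2\right) s{\left(6,-2 \right)}} + \frac{G}{-2440} = - \frac{2249}{12 \left(-2\right) \left(8 + 6\right)} + \frac{\left(-14\right) \sqrt{14}}{-2440} = - \frac{2249}{\left(-24\right) 14} + - 14 \sqrt{14} \left(- \frac{1}{2440}\right) = - \frac{2249}{-336} + \frac{7 \sqrt{14}}{1220} = \left(-2249\right) \left(- \frac{1}{336}\right) + \frac{7 \sqrt{14}}{1220} = \frac{2249}{336} + \frac{7 \sqrt{14}}{1220}$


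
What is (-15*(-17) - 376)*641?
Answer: -77561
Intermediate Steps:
(-15*(-17) - 376)*641 = (255 - 376)*641 = -121*641 = -77561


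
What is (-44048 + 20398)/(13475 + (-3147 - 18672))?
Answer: 11825/4172 ≈ 2.8344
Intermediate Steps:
(-44048 + 20398)/(13475 + (-3147 - 18672)) = -23650/(13475 - 21819) = -23650/(-8344) = -23650*(-1/8344) = 11825/4172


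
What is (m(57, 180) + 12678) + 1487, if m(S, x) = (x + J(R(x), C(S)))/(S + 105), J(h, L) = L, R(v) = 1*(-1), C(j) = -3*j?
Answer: 254971/18 ≈ 14165.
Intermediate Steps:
R(v) = -1
m(S, x) = (x - 3*S)/(105 + S) (m(S, x) = (x - 3*S)/(S + 105) = (x - 3*S)/(105 + S))
(m(57, 180) + 12678) + 1487 = ((180 - 3*57)/(105 + 57) + 12678) + 1487 = ((180 - 171)/162 + 12678) + 1487 = ((1/162)*9 + 12678) + 1487 = (1/18 + 12678) + 1487 = 228205/18 + 1487 = 254971/18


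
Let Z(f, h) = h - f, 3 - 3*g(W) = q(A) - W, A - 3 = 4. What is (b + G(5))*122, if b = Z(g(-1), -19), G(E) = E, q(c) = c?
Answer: -4514/3 ≈ -1504.7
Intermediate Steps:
A = 7 (A = 3 + 4 = 7)
g(W) = -4/3 + W/3 (g(W) = 1 - (7 - W)/3 = 1 + (-7/3 + W/3) = -4/3 + W/3)
b = -52/3 (b = -19 - (-4/3 + (1/3)*(-1)) = -19 - (-4/3 - 1/3) = -19 - 1*(-5/3) = -19 + 5/3 = -52/3 ≈ -17.333)
(b + G(5))*122 = (-52/3 + 5)*122 = -37/3*122 = -4514/3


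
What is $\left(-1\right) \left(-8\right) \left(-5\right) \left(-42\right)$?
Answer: $1680$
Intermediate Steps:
$\left(-1\right) \left(-8\right) \left(-5\right) \left(-42\right) = 8 \left(-5\right) \left(-42\right) = \left(-40\right) \left(-42\right) = 1680$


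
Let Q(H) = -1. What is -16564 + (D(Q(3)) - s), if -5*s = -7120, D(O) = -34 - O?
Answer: -18021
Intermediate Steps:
s = 1424 (s = -⅕*(-7120) = 1424)
-16564 + (D(Q(3)) - s) = -16564 + ((-34 - 1*(-1)) - 1*1424) = -16564 + ((-34 + 1) - 1424) = -16564 + (-33 - 1424) = -16564 - 1457 = -18021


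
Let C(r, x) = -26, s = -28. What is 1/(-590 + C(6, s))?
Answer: -1/616 ≈ -0.0016234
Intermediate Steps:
1/(-590 + C(6, s)) = 1/(-590 - 26) = 1/(-616) = -1/616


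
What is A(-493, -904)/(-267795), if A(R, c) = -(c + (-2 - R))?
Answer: -413/267795 ≈ -0.0015422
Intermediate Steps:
A(R, c) = 2 + R - c (A(R, c) = -(-2 + c - R) = 2 + R - c)
A(-493, -904)/(-267795) = (2 - 493 - 1*(-904))/(-267795) = (2 - 493 + 904)*(-1/267795) = 413*(-1/267795) = -413/267795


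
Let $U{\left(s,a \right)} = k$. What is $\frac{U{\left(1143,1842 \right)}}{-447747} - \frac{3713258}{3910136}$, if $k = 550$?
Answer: $- \frac{832375352263}{875375831796} \approx -0.95088$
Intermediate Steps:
$U{\left(s,a \right)} = 550$
$\frac{U{\left(1143,1842 \right)}}{-447747} - \frac{3713258}{3910136} = \frac{550}{-447747} - \frac{3713258}{3910136} = 550 \left(- \frac{1}{447747}\right) - \frac{1856629}{1955068} = - \frac{550}{447747} - \frac{1856629}{1955068} = - \frac{832375352263}{875375831796}$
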